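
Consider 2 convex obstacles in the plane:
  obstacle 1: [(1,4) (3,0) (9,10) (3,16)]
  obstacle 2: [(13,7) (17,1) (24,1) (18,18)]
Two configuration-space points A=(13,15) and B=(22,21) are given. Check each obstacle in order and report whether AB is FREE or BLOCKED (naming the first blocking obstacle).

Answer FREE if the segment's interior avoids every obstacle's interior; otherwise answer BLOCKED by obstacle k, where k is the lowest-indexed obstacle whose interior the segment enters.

Obstacle 1 [(1,4) (3,0) (9,10) (3,16)]:
  edge (1,4)–(3,0): clear
  edge (3,0)–(9,10): clear
  edge (9,10)–(3,16): clear
  edge (3,16)–(1,4): clear
  midpoint (35/2,18) outside
  → clear
Obstacle 2 [(13,7) (17,1) (24,1) (18,18)]:
  edge (13,7)–(17,1): clear
  edge (17,1)–(24,1): clear
  edge (24,1)–(18,18): clear
  edge (18,18)–(13,7): clear
  midpoint (35/2,18) outside
  → clear

FREE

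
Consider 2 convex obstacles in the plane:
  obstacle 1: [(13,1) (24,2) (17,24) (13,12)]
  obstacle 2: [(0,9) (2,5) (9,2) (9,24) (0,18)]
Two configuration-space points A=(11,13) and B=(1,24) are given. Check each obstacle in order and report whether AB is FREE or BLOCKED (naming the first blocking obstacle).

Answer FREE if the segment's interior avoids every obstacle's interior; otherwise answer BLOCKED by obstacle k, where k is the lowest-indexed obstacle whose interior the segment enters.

BLOCKED by obstacle 2

Obstacle 1 [(13,1) (24,2) (17,24) (13,12)]:
  edge (13,1)–(24,2): clear
  edge (24,2)–(17,24): clear
  edge (17,24)–(13,12): clear
  edge (13,12)–(13,1): clear
  midpoint (6,37/2) outside
  → clear
Obstacle 2 [(0,9) (2,5) (9,2) (9,24) (0,18)]:
  edge (0,9)–(2,5): clear
  edge (2,5)–(9,2): clear
  edge (9,2)–(9,24): crosses AB
  edge (9,24)–(0,18): crosses AB
  edge (0,18)–(0,9): clear
  → BLOCKED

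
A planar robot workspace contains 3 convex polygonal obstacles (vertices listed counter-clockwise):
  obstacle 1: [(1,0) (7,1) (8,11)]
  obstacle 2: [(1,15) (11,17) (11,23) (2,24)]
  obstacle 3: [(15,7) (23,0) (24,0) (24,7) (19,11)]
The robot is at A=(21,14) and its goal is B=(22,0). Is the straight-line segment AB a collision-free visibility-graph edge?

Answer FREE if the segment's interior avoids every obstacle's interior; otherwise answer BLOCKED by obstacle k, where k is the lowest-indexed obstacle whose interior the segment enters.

Obstacle 1 [(1,0) (7,1) (8,11)]:
  edge (1,0)–(7,1): clear
  edge (7,1)–(8,11): clear
  edge (8,11)–(1,0): clear
  midpoint (43/2,7) outside
  → clear
Obstacle 2 [(1,15) (11,17) (11,23) (2,24)]:
  edge (1,15)–(11,17): clear
  edge (11,17)–(11,23): clear
  edge (11,23)–(2,24): clear
  edge (2,24)–(1,15): clear
  midpoint (43/2,7) outside
  → clear
Obstacle 3 [(15,7) (23,0) (24,0) (24,7) (19,11)]:
  edge (15,7)–(23,0): crosses AB
  edge (23,0)–(24,0): clear
  edge (24,0)–(24,7): clear
  edge (24,7)–(19,11): crosses AB
  edge (19,11)–(15,7): clear
  → BLOCKED

BLOCKED by obstacle 3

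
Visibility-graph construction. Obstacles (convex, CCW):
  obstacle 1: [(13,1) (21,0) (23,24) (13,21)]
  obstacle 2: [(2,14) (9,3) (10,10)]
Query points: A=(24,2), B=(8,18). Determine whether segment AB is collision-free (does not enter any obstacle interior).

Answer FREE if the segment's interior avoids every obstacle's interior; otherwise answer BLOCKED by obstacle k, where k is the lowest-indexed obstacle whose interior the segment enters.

BLOCKED by obstacle 1

Obstacle 1 [(13,1) (21,0) (23,24) (13,21)]:
  edge (13,1)–(21,0): clear
  edge (21,0)–(23,24): crosses AB
  edge (23,24)–(13,21): clear
  edge (13,21)–(13,1): crosses AB
  → BLOCKED
Obstacle 2 [(2,14) (9,3) (10,10)]:
  edge (2,14)–(9,3): clear
  edge (9,3)–(10,10): clear
  edge (10,10)–(2,14): clear
  midpoint (16,10) outside
  → clear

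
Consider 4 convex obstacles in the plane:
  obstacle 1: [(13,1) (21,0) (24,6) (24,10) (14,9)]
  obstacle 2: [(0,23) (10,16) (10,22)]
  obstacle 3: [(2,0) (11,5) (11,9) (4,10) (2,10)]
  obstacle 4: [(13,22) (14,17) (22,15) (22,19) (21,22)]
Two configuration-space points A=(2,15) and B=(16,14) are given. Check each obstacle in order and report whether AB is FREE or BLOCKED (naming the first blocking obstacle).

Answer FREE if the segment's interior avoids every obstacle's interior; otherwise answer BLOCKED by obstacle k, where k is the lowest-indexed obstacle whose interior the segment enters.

FREE

Obstacle 1 [(13,1) (21,0) (24,6) (24,10) (14,9)]:
  edge (13,1)–(21,0): clear
  edge (21,0)–(24,6): clear
  edge (24,6)–(24,10): clear
  edge (24,10)–(14,9): clear
  edge (14,9)–(13,1): clear
  midpoint (9,29/2) outside
  → clear
Obstacle 2 [(0,23) (10,16) (10,22)]:
  edge (0,23)–(10,16): clear
  edge (10,16)–(10,22): clear
  edge (10,22)–(0,23): clear
  midpoint (9,29/2) outside
  → clear
Obstacle 3 [(2,0) (11,5) (11,9) (4,10) (2,10)]:
  edge (2,0)–(11,5): clear
  edge (11,5)–(11,9): clear
  edge (11,9)–(4,10): clear
  edge (4,10)–(2,10): clear
  edge (2,10)–(2,0): clear
  midpoint (9,29/2) outside
  → clear
Obstacle 4 [(13,22) (14,17) (22,15) (22,19) (21,22)]:
  edge (13,22)–(14,17): clear
  edge (14,17)–(22,15): clear
  edge (22,15)–(22,19): clear
  edge (22,19)–(21,22): clear
  edge (21,22)–(13,22): clear
  midpoint (9,29/2) outside
  → clear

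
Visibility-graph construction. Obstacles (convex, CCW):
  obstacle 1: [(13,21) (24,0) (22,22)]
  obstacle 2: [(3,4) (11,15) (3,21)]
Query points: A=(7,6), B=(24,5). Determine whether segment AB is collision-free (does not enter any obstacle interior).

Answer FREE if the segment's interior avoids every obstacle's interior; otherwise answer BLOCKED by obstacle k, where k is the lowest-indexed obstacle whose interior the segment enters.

BLOCKED by obstacle 1

Obstacle 1 [(13,21) (24,0) (22,22)]:
  edge (13,21)–(24,0): crosses AB
  edge (24,0)–(22,22): crosses AB
  edge (22,22)–(13,21): clear
  → BLOCKED
Obstacle 2 [(3,4) (11,15) (3,21)]:
  edge (3,4)–(11,15): clear
  edge (11,15)–(3,21): clear
  edge (3,21)–(3,4): clear
  midpoint (31/2,11/2) outside
  → clear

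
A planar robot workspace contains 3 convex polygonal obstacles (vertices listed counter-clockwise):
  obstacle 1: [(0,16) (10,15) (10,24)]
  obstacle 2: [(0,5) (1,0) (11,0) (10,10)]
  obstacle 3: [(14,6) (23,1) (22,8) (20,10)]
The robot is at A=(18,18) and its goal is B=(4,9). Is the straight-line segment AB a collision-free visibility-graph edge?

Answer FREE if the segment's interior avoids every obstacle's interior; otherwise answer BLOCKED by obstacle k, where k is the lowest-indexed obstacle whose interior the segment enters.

FREE

Obstacle 1 [(0,16) (10,15) (10,24)]:
  edge (0,16)–(10,15): clear
  edge (10,15)–(10,24): clear
  edge (10,24)–(0,16): clear
  midpoint (11,27/2) outside
  → clear
Obstacle 2 [(0,5) (1,0) (11,0) (10,10)]:
  edge (0,5)–(1,0): clear
  edge (1,0)–(11,0): clear
  edge (11,0)–(10,10): clear
  edge (10,10)–(0,5): clear
  midpoint (11,27/2) outside
  → clear
Obstacle 3 [(14,6) (23,1) (22,8) (20,10)]:
  edge (14,6)–(23,1): clear
  edge (23,1)–(22,8): clear
  edge (22,8)–(20,10): clear
  edge (20,10)–(14,6): clear
  midpoint (11,27/2) outside
  → clear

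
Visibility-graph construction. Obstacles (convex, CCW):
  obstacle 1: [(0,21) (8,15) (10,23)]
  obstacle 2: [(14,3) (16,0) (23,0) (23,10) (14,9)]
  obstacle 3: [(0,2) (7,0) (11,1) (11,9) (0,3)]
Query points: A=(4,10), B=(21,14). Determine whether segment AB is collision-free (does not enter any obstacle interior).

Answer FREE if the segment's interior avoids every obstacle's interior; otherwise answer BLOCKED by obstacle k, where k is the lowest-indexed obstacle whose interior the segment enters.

FREE

Obstacle 1 [(0,21) (8,15) (10,23)]:
  edge (0,21)–(8,15): clear
  edge (8,15)–(10,23): clear
  edge (10,23)–(0,21): clear
  midpoint (25/2,12) outside
  → clear
Obstacle 2 [(14,3) (16,0) (23,0) (23,10) (14,9)]:
  edge (14,3)–(16,0): clear
  edge (16,0)–(23,0): clear
  edge (23,0)–(23,10): clear
  edge (23,10)–(14,9): clear
  edge (14,9)–(14,3): clear
  midpoint (25/2,12) outside
  → clear
Obstacle 3 [(0,2) (7,0) (11,1) (11,9) (0,3)]:
  edge (0,2)–(7,0): clear
  edge (7,0)–(11,1): clear
  edge (11,1)–(11,9): clear
  edge (11,9)–(0,3): clear
  edge (0,3)–(0,2): clear
  midpoint (25/2,12) outside
  → clear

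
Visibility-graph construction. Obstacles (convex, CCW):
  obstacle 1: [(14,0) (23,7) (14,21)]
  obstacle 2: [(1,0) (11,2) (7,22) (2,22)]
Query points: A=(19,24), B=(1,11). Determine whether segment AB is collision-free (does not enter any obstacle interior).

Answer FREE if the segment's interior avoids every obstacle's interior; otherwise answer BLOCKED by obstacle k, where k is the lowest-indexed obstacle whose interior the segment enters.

Obstacle 1 [(14,0) (23,7) (14,21)]:
  edge (14,0)–(23,7): clear
  edge (23,7)–(14,21): crosses AB
  edge (14,21)–(14,0): crosses AB
  → BLOCKED
Obstacle 2 [(1,0) (11,2) (7,22) (2,22)]:
  edge (1,0)–(11,2): clear
  edge (11,2)–(7,22): crosses AB
  edge (7,22)–(2,22): clear
  edge (2,22)–(1,0): crosses AB
  → BLOCKED

BLOCKED by obstacle 1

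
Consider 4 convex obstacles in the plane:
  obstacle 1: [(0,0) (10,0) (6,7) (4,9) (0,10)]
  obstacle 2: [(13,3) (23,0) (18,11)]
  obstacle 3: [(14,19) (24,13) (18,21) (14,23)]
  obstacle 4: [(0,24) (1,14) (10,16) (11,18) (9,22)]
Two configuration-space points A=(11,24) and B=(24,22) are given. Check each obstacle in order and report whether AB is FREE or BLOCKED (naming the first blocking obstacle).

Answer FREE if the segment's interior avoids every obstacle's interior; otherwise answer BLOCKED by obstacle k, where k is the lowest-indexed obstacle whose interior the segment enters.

Obstacle 1 [(0,0) (10,0) (6,7) (4,9) (0,10)]:
  edge (0,0)–(10,0): clear
  edge (10,0)–(6,7): clear
  edge (6,7)–(4,9): clear
  edge (4,9)–(0,10): clear
  edge (0,10)–(0,0): clear
  midpoint (35/2,23) outside
  → clear
Obstacle 2 [(13,3) (23,0) (18,11)]:
  edge (13,3)–(23,0): clear
  edge (23,0)–(18,11): clear
  edge (18,11)–(13,3): clear
  midpoint (35/2,23) outside
  → clear
Obstacle 3 [(14,19) (24,13) (18,21) (14,23)]:
  edge (14,19)–(24,13): clear
  edge (24,13)–(18,21): clear
  edge (18,21)–(14,23): clear
  edge (14,23)–(14,19): clear
  midpoint (35/2,23) outside
  → clear
Obstacle 4 [(0,24) (1,14) (10,16) (11,18) (9,22)]:
  edge (0,24)–(1,14): clear
  edge (1,14)–(10,16): clear
  edge (10,16)–(11,18): clear
  edge (11,18)–(9,22): clear
  edge (9,22)–(0,24): clear
  midpoint (35/2,23) outside
  → clear

FREE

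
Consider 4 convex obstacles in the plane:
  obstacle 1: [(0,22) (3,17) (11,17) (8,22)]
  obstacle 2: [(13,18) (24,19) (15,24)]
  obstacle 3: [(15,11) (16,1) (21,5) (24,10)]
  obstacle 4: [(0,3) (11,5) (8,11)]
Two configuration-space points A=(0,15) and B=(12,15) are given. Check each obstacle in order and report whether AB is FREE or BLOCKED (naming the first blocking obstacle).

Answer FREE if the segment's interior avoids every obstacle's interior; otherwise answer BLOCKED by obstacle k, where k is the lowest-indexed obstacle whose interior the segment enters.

FREE

Obstacle 1 [(0,22) (3,17) (11,17) (8,22)]:
  edge (0,22)–(3,17): clear
  edge (3,17)–(11,17): clear
  edge (11,17)–(8,22): clear
  edge (8,22)–(0,22): clear
  midpoint (6,15) outside
  → clear
Obstacle 2 [(13,18) (24,19) (15,24)]:
  edge (13,18)–(24,19): clear
  edge (24,19)–(15,24): clear
  edge (15,24)–(13,18): clear
  midpoint (6,15) outside
  → clear
Obstacle 3 [(15,11) (16,1) (21,5) (24,10)]:
  edge (15,11)–(16,1): clear
  edge (16,1)–(21,5): clear
  edge (21,5)–(24,10): clear
  edge (24,10)–(15,11): clear
  midpoint (6,15) outside
  → clear
Obstacle 4 [(0,3) (11,5) (8,11)]:
  edge (0,3)–(11,5): clear
  edge (11,5)–(8,11): clear
  edge (8,11)–(0,3): clear
  midpoint (6,15) outside
  → clear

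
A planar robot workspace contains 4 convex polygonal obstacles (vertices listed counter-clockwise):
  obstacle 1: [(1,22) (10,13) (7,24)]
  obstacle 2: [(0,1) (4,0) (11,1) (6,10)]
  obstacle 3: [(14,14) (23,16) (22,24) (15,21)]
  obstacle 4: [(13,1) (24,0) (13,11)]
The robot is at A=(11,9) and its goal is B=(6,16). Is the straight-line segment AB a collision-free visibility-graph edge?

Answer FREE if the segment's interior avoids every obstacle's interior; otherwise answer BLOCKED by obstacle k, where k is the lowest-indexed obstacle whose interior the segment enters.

Obstacle 1 [(1,22) (10,13) (7,24)]:
  edge (1,22)–(10,13): clear
  edge (10,13)–(7,24): clear
  edge (7,24)–(1,22): clear
  midpoint (17/2,25/2) outside
  → clear
Obstacle 2 [(0,1) (4,0) (11,1) (6,10)]:
  edge (0,1)–(4,0): clear
  edge (4,0)–(11,1): clear
  edge (11,1)–(6,10): clear
  edge (6,10)–(0,1): clear
  midpoint (17/2,25/2) outside
  → clear
Obstacle 3 [(14,14) (23,16) (22,24) (15,21)]:
  edge (14,14)–(23,16): clear
  edge (23,16)–(22,24): clear
  edge (22,24)–(15,21): clear
  edge (15,21)–(14,14): clear
  midpoint (17/2,25/2) outside
  → clear
Obstacle 4 [(13,1) (24,0) (13,11)]:
  edge (13,1)–(24,0): clear
  edge (24,0)–(13,11): clear
  edge (13,11)–(13,1): clear
  midpoint (17/2,25/2) outside
  → clear

FREE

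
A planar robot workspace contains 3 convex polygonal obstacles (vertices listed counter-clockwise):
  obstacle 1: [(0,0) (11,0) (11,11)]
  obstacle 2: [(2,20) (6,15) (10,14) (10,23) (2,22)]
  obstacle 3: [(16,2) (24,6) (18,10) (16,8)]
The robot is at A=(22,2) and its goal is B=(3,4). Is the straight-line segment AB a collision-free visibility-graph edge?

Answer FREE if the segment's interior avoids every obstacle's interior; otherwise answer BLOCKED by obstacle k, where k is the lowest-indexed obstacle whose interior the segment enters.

BLOCKED by obstacle 1

Obstacle 1 [(0,0) (11,0) (11,11)]:
  edge (0,0)–(11,0): clear
  edge (11,0)–(11,11): crosses AB
  edge (11,11)–(0,0): crosses AB
  → BLOCKED
Obstacle 2 [(2,20) (6,15) (10,14) (10,23) (2,22)]:
  edge (2,20)–(6,15): clear
  edge (6,15)–(10,14): clear
  edge (10,14)–(10,23): clear
  edge (10,23)–(2,22): clear
  edge (2,22)–(2,20): clear
  midpoint (25/2,3) outside
  → clear
Obstacle 3 [(16,2) (24,6) (18,10) (16,8)]:
  edge (16,2)–(24,6): crosses AB
  edge (24,6)–(18,10): clear
  edge (18,10)–(16,8): clear
  edge (16,8)–(16,2): crosses AB
  → BLOCKED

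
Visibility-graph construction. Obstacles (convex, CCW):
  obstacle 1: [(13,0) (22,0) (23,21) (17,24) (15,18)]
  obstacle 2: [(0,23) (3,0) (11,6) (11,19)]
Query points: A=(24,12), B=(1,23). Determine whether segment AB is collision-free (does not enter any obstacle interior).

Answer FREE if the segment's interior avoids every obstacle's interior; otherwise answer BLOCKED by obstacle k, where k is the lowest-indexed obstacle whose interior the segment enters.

Obstacle 1 [(13,0) (22,0) (23,21) (17,24) (15,18)]:
  edge (13,0)–(22,0): clear
  edge (22,0)–(23,21): crosses AB
  edge (23,21)–(17,24): clear
  edge (17,24)–(15,18): clear
  edge (15,18)–(13,0): crosses AB
  → BLOCKED
Obstacle 2 [(0,23) (3,0) (11,6) (11,19)]:
  edge (0,23)–(3,0): clear
  edge (3,0)–(11,6): clear
  edge (11,6)–(11,19): crosses AB
  edge (11,19)–(0,23): crosses AB
  → BLOCKED

BLOCKED by obstacle 1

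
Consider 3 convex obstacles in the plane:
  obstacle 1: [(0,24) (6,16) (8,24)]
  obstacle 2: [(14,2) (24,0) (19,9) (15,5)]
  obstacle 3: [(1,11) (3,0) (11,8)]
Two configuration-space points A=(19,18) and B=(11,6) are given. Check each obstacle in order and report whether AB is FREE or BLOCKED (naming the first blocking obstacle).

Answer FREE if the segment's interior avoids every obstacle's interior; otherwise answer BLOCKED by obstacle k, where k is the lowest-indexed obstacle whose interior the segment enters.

FREE

Obstacle 1 [(0,24) (6,16) (8,24)]:
  edge (0,24)–(6,16): clear
  edge (6,16)–(8,24): clear
  edge (8,24)–(0,24): clear
  midpoint (15,12) outside
  → clear
Obstacle 2 [(14,2) (24,0) (19,9) (15,5)]:
  edge (14,2)–(24,0): clear
  edge (24,0)–(19,9): clear
  edge (19,9)–(15,5): clear
  edge (15,5)–(14,2): clear
  midpoint (15,12) outside
  → clear
Obstacle 3 [(1,11) (3,0) (11,8)]:
  edge (1,11)–(3,0): clear
  edge (3,0)–(11,8): clear
  edge (11,8)–(1,11): clear
  midpoint (15,12) outside
  → clear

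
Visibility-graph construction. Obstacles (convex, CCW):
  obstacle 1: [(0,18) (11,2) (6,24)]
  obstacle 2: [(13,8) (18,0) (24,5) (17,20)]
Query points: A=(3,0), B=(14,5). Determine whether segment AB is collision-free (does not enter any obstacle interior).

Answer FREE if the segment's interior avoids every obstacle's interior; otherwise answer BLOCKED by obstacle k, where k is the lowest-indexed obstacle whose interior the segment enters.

Obstacle 1 [(0,18) (11,2) (6,24)]:
  edge (0,18)–(11,2): crosses AB
  edge (11,2)–(6,24): crosses AB
  edge (6,24)–(0,18): clear
  → BLOCKED
Obstacle 2 [(13,8) (18,0) (24,5) (17,20)]:
  edge (13,8)–(18,0): clear
  edge (18,0)–(24,5): clear
  edge (24,5)–(17,20): clear
  edge (17,20)–(13,8): clear
  midpoint (17/2,5/2) outside
  → clear

BLOCKED by obstacle 1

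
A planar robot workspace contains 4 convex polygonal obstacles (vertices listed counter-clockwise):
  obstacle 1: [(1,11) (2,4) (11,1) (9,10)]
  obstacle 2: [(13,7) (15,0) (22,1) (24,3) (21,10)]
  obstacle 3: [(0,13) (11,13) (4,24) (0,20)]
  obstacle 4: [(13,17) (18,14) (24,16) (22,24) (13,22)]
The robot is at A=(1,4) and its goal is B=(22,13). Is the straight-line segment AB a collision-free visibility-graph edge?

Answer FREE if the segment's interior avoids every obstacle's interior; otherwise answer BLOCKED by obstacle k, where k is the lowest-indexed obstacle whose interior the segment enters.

BLOCKED by obstacle 1

Obstacle 1 [(1,11) (2,4) (11,1) (9,10)]:
  edge (1,11)–(2,4): crosses AB
  edge (2,4)–(11,1): clear
  edge (11,1)–(9,10): crosses AB
  edge (9,10)–(1,11): clear
  → BLOCKED
Obstacle 2 [(13,7) (15,0) (22,1) (24,3) (21,10)]:
  edge (13,7)–(15,0): clear
  edge (15,0)–(22,1): clear
  edge (22,1)–(24,3): clear
  edge (24,3)–(21,10): clear
  edge (21,10)–(13,7): clear
  midpoint (23/2,17/2) outside
  → clear
Obstacle 3 [(0,13) (11,13) (4,24) (0,20)]:
  edge (0,13)–(11,13): clear
  edge (11,13)–(4,24): clear
  edge (4,24)–(0,20): clear
  edge (0,20)–(0,13): clear
  midpoint (23/2,17/2) outside
  → clear
Obstacle 4 [(13,17) (18,14) (24,16) (22,24) (13,22)]:
  edge (13,17)–(18,14): clear
  edge (18,14)–(24,16): clear
  edge (24,16)–(22,24): clear
  edge (22,24)–(13,22): clear
  edge (13,22)–(13,17): clear
  midpoint (23/2,17/2) outside
  → clear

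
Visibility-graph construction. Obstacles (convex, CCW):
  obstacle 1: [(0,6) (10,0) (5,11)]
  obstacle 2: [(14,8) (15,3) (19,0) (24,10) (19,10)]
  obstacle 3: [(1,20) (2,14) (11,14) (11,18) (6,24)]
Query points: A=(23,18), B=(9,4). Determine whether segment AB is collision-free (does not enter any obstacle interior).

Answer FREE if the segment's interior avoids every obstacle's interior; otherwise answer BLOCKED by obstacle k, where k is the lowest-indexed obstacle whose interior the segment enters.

FREE

Obstacle 1 [(0,6) (10,0) (5,11)]:
  edge (0,6)–(10,0): clear
  edge (10,0)–(5,11): clear
  edge (5,11)–(0,6): clear
  midpoint (16,11) outside
  → clear
Obstacle 2 [(14,8) (15,3) (19,0) (24,10) (19,10)]:
  edge (14,8)–(15,3): clear
  edge (15,3)–(19,0): clear
  edge (19,0)–(24,10): clear
  edge (24,10)–(19,10): clear
  edge (19,10)–(14,8): clear
  midpoint (16,11) outside
  → clear
Obstacle 3 [(1,20) (2,14) (11,14) (11,18) (6,24)]:
  edge (1,20)–(2,14): clear
  edge (2,14)–(11,14): clear
  edge (11,14)–(11,18): clear
  edge (11,18)–(6,24): clear
  edge (6,24)–(1,20): clear
  midpoint (16,11) outside
  → clear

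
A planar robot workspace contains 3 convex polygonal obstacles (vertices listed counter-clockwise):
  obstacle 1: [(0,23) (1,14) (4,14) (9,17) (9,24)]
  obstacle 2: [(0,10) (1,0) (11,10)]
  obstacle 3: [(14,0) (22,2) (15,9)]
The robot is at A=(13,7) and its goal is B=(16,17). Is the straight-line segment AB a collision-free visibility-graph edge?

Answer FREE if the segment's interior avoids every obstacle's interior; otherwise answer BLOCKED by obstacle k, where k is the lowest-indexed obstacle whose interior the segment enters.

FREE

Obstacle 1 [(0,23) (1,14) (4,14) (9,17) (9,24)]:
  edge (0,23)–(1,14): clear
  edge (1,14)–(4,14): clear
  edge (4,14)–(9,17): clear
  edge (9,17)–(9,24): clear
  edge (9,24)–(0,23): clear
  midpoint (29/2,12) outside
  → clear
Obstacle 2 [(0,10) (1,0) (11,10)]:
  edge (0,10)–(1,0): clear
  edge (1,0)–(11,10): clear
  edge (11,10)–(0,10): clear
  midpoint (29/2,12) outside
  → clear
Obstacle 3 [(14,0) (22,2) (15,9)]:
  edge (14,0)–(22,2): clear
  edge (22,2)–(15,9): clear
  edge (15,9)–(14,0): clear
  midpoint (29/2,12) outside
  → clear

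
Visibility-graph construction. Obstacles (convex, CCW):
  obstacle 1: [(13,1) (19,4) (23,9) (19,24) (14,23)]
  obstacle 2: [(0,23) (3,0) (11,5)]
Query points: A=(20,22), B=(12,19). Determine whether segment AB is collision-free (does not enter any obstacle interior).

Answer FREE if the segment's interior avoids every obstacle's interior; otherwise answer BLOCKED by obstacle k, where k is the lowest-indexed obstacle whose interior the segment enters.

Obstacle 1 [(13,1) (19,4) (23,9) (19,24) (14,23)]:
  edge (13,1)–(19,4): clear
  edge (19,4)–(23,9): clear
  edge (23,9)–(19,24): crosses AB
  edge (19,24)–(14,23): clear
  edge (14,23)–(13,1): crosses AB
  → BLOCKED
Obstacle 2 [(0,23) (3,0) (11,5)]:
  edge (0,23)–(3,0): clear
  edge (3,0)–(11,5): clear
  edge (11,5)–(0,23): clear
  midpoint (16,41/2) outside
  → clear

BLOCKED by obstacle 1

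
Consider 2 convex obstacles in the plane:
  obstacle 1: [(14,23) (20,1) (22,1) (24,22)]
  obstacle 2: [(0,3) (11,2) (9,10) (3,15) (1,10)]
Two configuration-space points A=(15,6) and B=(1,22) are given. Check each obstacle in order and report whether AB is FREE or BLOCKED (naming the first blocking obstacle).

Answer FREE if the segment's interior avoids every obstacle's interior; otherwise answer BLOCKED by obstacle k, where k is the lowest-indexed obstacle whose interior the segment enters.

FREE

Obstacle 1 [(14,23) (20,1) (22,1) (24,22)]:
  edge (14,23)–(20,1): clear
  edge (20,1)–(22,1): clear
  edge (22,1)–(24,22): clear
  edge (24,22)–(14,23): clear
  midpoint (8,14) outside
  → clear
Obstacle 2 [(0,3) (11,2) (9,10) (3,15) (1,10)]:
  edge (0,3)–(11,2): clear
  edge (11,2)–(9,10): clear
  edge (9,10)–(3,15): clear
  edge (3,15)–(1,10): clear
  edge (1,10)–(0,3): clear
  midpoint (8,14) outside
  → clear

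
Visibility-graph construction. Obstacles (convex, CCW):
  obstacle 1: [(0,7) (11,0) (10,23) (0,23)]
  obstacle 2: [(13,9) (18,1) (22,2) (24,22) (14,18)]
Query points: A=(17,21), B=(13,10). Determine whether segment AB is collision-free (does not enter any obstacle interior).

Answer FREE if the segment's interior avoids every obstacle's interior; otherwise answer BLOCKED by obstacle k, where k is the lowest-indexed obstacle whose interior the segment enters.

BLOCKED by obstacle 2

Obstacle 1 [(0,7) (11,0) (10,23) (0,23)]:
  edge (0,7)–(11,0): clear
  edge (11,0)–(10,23): clear
  edge (10,23)–(0,23): clear
  edge (0,23)–(0,7): clear
  midpoint (15,31/2) outside
  → clear
Obstacle 2 [(13,9) (18,1) (22,2) (24,22) (14,18)]:
  edge (13,9)–(18,1): clear
  edge (18,1)–(22,2): clear
  edge (22,2)–(24,22): clear
  edge (24,22)–(14,18): crosses AB
  edge (14,18)–(13,9): crosses AB
  → BLOCKED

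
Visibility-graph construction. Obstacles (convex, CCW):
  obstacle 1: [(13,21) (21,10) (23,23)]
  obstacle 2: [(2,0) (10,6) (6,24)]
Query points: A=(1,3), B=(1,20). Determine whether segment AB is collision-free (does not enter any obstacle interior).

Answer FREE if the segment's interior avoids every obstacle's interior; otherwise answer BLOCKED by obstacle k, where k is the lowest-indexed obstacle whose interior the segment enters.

Obstacle 1 [(13,21) (21,10) (23,23)]:
  edge (13,21)–(21,10): clear
  edge (21,10)–(23,23): clear
  edge (23,23)–(13,21): clear
  midpoint (1,23/2) outside
  → clear
Obstacle 2 [(2,0) (10,6) (6,24)]:
  edge (2,0)–(10,6): clear
  edge (10,6)–(6,24): clear
  edge (6,24)–(2,0): clear
  midpoint (1,23/2) outside
  → clear

FREE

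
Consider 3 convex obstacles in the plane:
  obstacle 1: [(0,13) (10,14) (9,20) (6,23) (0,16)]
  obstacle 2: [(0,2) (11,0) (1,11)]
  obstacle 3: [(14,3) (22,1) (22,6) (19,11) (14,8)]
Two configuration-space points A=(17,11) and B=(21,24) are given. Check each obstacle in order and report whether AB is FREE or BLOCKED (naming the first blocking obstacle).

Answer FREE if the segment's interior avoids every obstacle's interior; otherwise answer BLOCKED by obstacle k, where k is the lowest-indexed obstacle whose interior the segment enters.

FREE

Obstacle 1 [(0,13) (10,14) (9,20) (6,23) (0,16)]:
  edge (0,13)–(10,14): clear
  edge (10,14)–(9,20): clear
  edge (9,20)–(6,23): clear
  edge (6,23)–(0,16): clear
  edge (0,16)–(0,13): clear
  midpoint (19,35/2) outside
  → clear
Obstacle 2 [(0,2) (11,0) (1,11)]:
  edge (0,2)–(11,0): clear
  edge (11,0)–(1,11): clear
  edge (1,11)–(0,2): clear
  midpoint (19,35/2) outside
  → clear
Obstacle 3 [(14,3) (22,1) (22,6) (19,11) (14,8)]:
  edge (14,3)–(22,1): clear
  edge (22,1)–(22,6): clear
  edge (22,6)–(19,11): clear
  edge (19,11)–(14,8): clear
  edge (14,8)–(14,3): clear
  midpoint (19,35/2) outside
  → clear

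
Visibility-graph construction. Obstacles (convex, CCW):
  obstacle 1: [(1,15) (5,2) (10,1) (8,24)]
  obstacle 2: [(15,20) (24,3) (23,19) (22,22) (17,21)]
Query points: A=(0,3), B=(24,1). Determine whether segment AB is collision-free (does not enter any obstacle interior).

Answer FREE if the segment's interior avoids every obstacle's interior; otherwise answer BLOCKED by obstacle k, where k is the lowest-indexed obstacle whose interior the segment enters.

BLOCKED by obstacle 1

Obstacle 1 [(1,15) (5,2) (10,1) (8,24)]:
  edge (1,15)–(5,2): crosses AB
  edge (5,2)–(10,1): clear
  edge (10,1)–(8,24): crosses AB
  edge (8,24)–(1,15): clear
  → BLOCKED
Obstacle 2 [(15,20) (24,3) (23,19) (22,22) (17,21)]:
  edge (15,20)–(24,3): clear
  edge (24,3)–(23,19): clear
  edge (23,19)–(22,22): clear
  edge (22,22)–(17,21): clear
  edge (17,21)–(15,20): clear
  midpoint (12,2) outside
  → clear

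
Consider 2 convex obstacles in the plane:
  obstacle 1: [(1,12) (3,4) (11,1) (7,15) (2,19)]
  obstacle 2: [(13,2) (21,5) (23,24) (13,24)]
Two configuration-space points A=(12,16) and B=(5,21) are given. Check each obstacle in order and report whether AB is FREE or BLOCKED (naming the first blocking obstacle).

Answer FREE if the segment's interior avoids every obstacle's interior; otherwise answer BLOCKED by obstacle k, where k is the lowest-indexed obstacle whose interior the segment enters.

FREE

Obstacle 1 [(1,12) (3,4) (11,1) (7,15) (2,19)]:
  edge (1,12)–(3,4): clear
  edge (3,4)–(11,1): clear
  edge (11,1)–(7,15): clear
  edge (7,15)–(2,19): clear
  edge (2,19)–(1,12): clear
  midpoint (17/2,37/2) outside
  → clear
Obstacle 2 [(13,2) (21,5) (23,24) (13,24)]:
  edge (13,2)–(21,5): clear
  edge (21,5)–(23,24): clear
  edge (23,24)–(13,24): clear
  edge (13,24)–(13,2): clear
  midpoint (17/2,37/2) outside
  → clear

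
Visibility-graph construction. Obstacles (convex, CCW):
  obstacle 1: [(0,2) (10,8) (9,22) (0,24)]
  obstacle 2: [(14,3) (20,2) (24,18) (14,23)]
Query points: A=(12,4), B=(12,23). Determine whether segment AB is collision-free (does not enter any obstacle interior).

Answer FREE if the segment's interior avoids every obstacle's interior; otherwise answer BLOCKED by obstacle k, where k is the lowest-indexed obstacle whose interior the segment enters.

Obstacle 1 [(0,2) (10,8) (9,22) (0,24)]:
  edge (0,2)–(10,8): clear
  edge (10,8)–(9,22): clear
  edge (9,22)–(0,24): clear
  edge (0,24)–(0,2): clear
  midpoint (12,27/2) outside
  → clear
Obstacle 2 [(14,3) (20,2) (24,18) (14,23)]:
  edge (14,3)–(20,2): clear
  edge (20,2)–(24,18): clear
  edge (24,18)–(14,23): clear
  edge (14,23)–(14,3): clear
  midpoint (12,27/2) outside
  → clear

FREE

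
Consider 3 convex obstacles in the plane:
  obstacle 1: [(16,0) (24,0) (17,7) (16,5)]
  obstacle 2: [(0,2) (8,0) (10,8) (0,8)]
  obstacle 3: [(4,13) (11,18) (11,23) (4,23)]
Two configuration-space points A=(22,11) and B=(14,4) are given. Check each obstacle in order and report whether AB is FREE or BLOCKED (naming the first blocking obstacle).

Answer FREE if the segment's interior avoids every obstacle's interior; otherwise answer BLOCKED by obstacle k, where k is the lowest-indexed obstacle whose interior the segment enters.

Obstacle 1 [(16,0) (24,0) (17,7) (16,5)]:
  edge (16,0)–(24,0): clear
  edge (24,0)–(17,7): crosses AB
  edge (17,7)–(16,5): crosses AB
  edge (16,5)–(16,0): clear
  → BLOCKED
Obstacle 2 [(0,2) (8,0) (10,8) (0,8)]:
  edge (0,2)–(8,0): clear
  edge (8,0)–(10,8): clear
  edge (10,8)–(0,8): clear
  edge (0,8)–(0,2): clear
  midpoint (18,15/2) outside
  → clear
Obstacle 3 [(4,13) (11,18) (11,23) (4,23)]:
  edge (4,13)–(11,18): clear
  edge (11,18)–(11,23): clear
  edge (11,23)–(4,23): clear
  edge (4,23)–(4,13): clear
  midpoint (18,15/2) outside
  → clear

BLOCKED by obstacle 1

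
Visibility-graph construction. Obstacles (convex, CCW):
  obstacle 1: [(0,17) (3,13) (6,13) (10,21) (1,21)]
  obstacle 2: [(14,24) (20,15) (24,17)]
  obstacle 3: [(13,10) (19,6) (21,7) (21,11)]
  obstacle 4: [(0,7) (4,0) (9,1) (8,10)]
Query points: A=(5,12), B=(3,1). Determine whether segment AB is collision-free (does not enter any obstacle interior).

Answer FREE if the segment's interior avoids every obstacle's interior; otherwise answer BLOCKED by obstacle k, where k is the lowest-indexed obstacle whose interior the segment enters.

BLOCKED by obstacle 4

Obstacle 1 [(0,17) (3,13) (6,13) (10,21) (1,21)]:
  edge (0,17)–(3,13): clear
  edge (3,13)–(6,13): clear
  edge (6,13)–(10,21): clear
  edge (10,21)–(1,21): clear
  edge (1,21)–(0,17): clear
  midpoint (4,13/2) outside
  → clear
Obstacle 2 [(14,24) (20,15) (24,17)]:
  edge (14,24)–(20,15): clear
  edge (20,15)–(24,17): clear
  edge (24,17)–(14,24): clear
  midpoint (4,13/2) outside
  → clear
Obstacle 3 [(13,10) (19,6) (21,7) (21,11)]:
  edge (13,10)–(19,6): clear
  edge (19,6)–(21,7): clear
  edge (21,7)–(21,11): clear
  edge (21,11)–(13,10): clear
  midpoint (4,13/2) outside
  → clear
Obstacle 4 [(0,7) (4,0) (9,1) (8,10)]:
  edge (0,7)–(4,0): crosses AB
  edge (4,0)–(9,1): clear
  edge (9,1)–(8,10): clear
  edge (8,10)–(0,7): crosses AB
  → BLOCKED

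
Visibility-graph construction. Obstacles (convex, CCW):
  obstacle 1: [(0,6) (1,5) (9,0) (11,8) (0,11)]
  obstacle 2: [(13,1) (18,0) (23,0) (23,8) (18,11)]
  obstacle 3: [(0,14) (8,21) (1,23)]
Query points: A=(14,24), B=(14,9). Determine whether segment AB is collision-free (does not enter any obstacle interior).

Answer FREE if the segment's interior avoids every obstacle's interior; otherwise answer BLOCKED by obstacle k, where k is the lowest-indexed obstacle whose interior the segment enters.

FREE

Obstacle 1 [(0,6) (1,5) (9,0) (11,8) (0,11)]:
  edge (0,6)–(1,5): clear
  edge (1,5)–(9,0): clear
  edge (9,0)–(11,8): clear
  edge (11,8)–(0,11): clear
  edge (0,11)–(0,6): clear
  midpoint (14,33/2) outside
  → clear
Obstacle 2 [(13,1) (18,0) (23,0) (23,8) (18,11)]:
  edge (13,1)–(18,0): clear
  edge (18,0)–(23,0): clear
  edge (23,0)–(23,8): clear
  edge (23,8)–(18,11): clear
  edge (18,11)–(13,1): clear
  midpoint (14,33/2) outside
  → clear
Obstacle 3 [(0,14) (8,21) (1,23)]:
  edge (0,14)–(8,21): clear
  edge (8,21)–(1,23): clear
  edge (1,23)–(0,14): clear
  midpoint (14,33/2) outside
  → clear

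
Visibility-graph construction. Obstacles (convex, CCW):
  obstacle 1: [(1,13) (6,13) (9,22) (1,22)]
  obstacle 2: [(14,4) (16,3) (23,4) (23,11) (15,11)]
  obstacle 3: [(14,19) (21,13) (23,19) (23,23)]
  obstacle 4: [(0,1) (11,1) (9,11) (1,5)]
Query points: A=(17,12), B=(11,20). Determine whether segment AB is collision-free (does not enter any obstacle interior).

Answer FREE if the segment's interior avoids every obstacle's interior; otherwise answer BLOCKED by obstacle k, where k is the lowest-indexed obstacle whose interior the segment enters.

FREE

Obstacle 1 [(1,13) (6,13) (9,22) (1,22)]:
  edge (1,13)–(6,13): clear
  edge (6,13)–(9,22): clear
  edge (9,22)–(1,22): clear
  edge (1,22)–(1,13): clear
  midpoint (14,16) outside
  → clear
Obstacle 2 [(14,4) (16,3) (23,4) (23,11) (15,11)]:
  edge (14,4)–(16,3): clear
  edge (16,3)–(23,4): clear
  edge (23,4)–(23,11): clear
  edge (23,11)–(15,11): clear
  edge (15,11)–(14,4): clear
  midpoint (14,16) outside
  → clear
Obstacle 3 [(14,19) (21,13) (23,19) (23,23)]:
  edge (14,19)–(21,13): clear
  edge (21,13)–(23,19): clear
  edge (23,19)–(23,23): clear
  edge (23,23)–(14,19): clear
  midpoint (14,16) outside
  → clear
Obstacle 4 [(0,1) (11,1) (9,11) (1,5)]:
  edge (0,1)–(11,1): clear
  edge (11,1)–(9,11): clear
  edge (9,11)–(1,5): clear
  edge (1,5)–(0,1): clear
  midpoint (14,16) outside
  → clear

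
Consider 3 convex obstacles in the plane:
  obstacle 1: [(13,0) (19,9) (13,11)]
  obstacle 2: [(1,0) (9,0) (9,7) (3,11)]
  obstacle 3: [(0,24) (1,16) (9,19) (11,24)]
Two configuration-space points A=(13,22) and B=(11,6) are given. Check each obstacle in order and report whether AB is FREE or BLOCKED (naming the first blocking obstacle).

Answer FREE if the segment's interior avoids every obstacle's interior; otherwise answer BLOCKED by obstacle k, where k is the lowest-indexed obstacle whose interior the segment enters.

Obstacle 1 [(13,0) (19,9) (13,11)]:
  edge (13,0)–(19,9): clear
  edge (19,9)–(13,11): clear
  edge (13,11)–(13,0): clear
  midpoint (12,14) outside
  → clear
Obstacle 2 [(1,0) (9,0) (9,7) (3,11)]:
  edge (1,0)–(9,0): clear
  edge (9,0)–(9,7): clear
  edge (9,7)–(3,11): clear
  edge (3,11)–(1,0): clear
  midpoint (12,14) outside
  → clear
Obstacle 3 [(0,24) (1,16) (9,19) (11,24)]:
  edge (0,24)–(1,16): clear
  edge (1,16)–(9,19): clear
  edge (9,19)–(11,24): clear
  edge (11,24)–(0,24): clear
  midpoint (12,14) outside
  → clear

FREE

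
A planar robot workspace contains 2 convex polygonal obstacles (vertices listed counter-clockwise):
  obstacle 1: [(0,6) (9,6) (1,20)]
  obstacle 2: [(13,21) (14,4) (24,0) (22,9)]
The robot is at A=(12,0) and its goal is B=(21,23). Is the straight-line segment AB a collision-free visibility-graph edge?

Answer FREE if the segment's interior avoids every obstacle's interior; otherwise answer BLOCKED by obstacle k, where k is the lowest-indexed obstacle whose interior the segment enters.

Obstacle 1 [(0,6) (9,6) (1,20)]:
  edge (0,6)–(9,6): clear
  edge (9,6)–(1,20): clear
  edge (1,20)–(0,6): clear
  midpoint (33/2,23/2) outside
  → clear
Obstacle 2 [(13,21) (14,4) (24,0) (22,9)]:
  edge (13,21)–(14,4): crosses AB
  edge (14,4)–(24,0): clear
  edge (24,0)–(22,9): clear
  edge (22,9)–(13,21): crosses AB
  → BLOCKED

BLOCKED by obstacle 2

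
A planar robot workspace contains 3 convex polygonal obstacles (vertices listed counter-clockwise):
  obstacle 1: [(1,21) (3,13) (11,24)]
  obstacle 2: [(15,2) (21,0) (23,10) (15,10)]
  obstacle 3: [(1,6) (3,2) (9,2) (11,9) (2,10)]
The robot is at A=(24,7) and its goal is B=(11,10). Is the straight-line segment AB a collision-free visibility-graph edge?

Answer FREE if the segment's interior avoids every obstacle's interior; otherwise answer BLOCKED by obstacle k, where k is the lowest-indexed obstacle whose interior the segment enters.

Obstacle 1 [(1,21) (3,13) (11,24)]:
  edge (1,21)–(3,13): clear
  edge (3,13)–(11,24): clear
  edge (11,24)–(1,21): clear
  midpoint (35/2,17/2) outside
  → clear
Obstacle 2 [(15,2) (21,0) (23,10) (15,10)]:
  edge (15,2)–(21,0): clear
  edge (21,0)–(23,10): crosses AB
  edge (23,10)–(15,10): clear
  edge (15,10)–(15,2): crosses AB
  → BLOCKED
Obstacle 3 [(1,6) (3,2) (9,2) (11,9) (2,10)]:
  edge (1,6)–(3,2): clear
  edge (3,2)–(9,2): clear
  edge (9,2)–(11,9): clear
  edge (11,9)–(2,10): clear
  edge (2,10)–(1,6): clear
  midpoint (35/2,17/2) outside
  → clear

BLOCKED by obstacle 2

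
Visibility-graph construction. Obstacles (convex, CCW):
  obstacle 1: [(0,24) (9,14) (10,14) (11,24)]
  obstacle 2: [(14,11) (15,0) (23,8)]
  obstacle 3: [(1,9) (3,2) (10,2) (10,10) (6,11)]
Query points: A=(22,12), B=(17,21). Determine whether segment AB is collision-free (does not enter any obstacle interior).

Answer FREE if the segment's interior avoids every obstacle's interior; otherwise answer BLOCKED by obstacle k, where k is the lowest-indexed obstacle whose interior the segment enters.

Obstacle 1 [(0,24) (9,14) (10,14) (11,24)]:
  edge (0,24)–(9,14): clear
  edge (9,14)–(10,14): clear
  edge (10,14)–(11,24): clear
  edge (11,24)–(0,24): clear
  midpoint (39/2,33/2) outside
  → clear
Obstacle 2 [(14,11) (15,0) (23,8)]:
  edge (14,11)–(15,0): clear
  edge (15,0)–(23,8): clear
  edge (23,8)–(14,11): clear
  midpoint (39/2,33/2) outside
  → clear
Obstacle 3 [(1,9) (3,2) (10,2) (10,10) (6,11)]:
  edge (1,9)–(3,2): clear
  edge (3,2)–(10,2): clear
  edge (10,2)–(10,10): clear
  edge (10,10)–(6,11): clear
  edge (6,11)–(1,9): clear
  midpoint (39/2,33/2) outside
  → clear

FREE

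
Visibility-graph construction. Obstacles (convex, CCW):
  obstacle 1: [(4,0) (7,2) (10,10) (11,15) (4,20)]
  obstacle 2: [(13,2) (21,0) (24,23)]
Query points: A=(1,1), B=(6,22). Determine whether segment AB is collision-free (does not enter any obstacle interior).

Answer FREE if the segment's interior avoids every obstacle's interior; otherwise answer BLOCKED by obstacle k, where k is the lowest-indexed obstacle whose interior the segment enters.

BLOCKED by obstacle 1

Obstacle 1 [(4,0) (7,2) (10,10) (11,15) (4,20)]:
  edge (4,0)–(7,2): clear
  edge (7,2)–(10,10): clear
  edge (10,10)–(11,15): clear
  edge (11,15)–(4,20): crosses AB
  edge (4,20)–(4,0): crosses AB
  → BLOCKED
Obstacle 2 [(13,2) (21,0) (24,23)]:
  edge (13,2)–(21,0): clear
  edge (21,0)–(24,23): clear
  edge (24,23)–(13,2): clear
  midpoint (7/2,23/2) outside
  → clear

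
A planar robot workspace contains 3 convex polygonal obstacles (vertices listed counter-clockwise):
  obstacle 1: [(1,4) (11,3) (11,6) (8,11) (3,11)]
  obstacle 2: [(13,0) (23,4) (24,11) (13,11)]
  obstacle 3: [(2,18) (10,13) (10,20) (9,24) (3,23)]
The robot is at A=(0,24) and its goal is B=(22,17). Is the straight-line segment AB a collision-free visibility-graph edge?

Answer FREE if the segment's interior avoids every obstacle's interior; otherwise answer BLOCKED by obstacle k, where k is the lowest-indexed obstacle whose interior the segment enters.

Obstacle 1 [(1,4) (11,3) (11,6) (8,11) (3,11)]:
  edge (1,4)–(11,3): clear
  edge (11,3)–(11,6): clear
  edge (11,6)–(8,11): clear
  edge (8,11)–(3,11): clear
  edge (3,11)–(1,4): clear
  midpoint (11,41/2) outside
  → clear
Obstacle 2 [(13,0) (23,4) (24,11) (13,11)]:
  edge (13,0)–(23,4): clear
  edge (23,4)–(24,11): clear
  edge (24,11)–(13,11): clear
  edge (13,11)–(13,0): clear
  midpoint (11,41/2) outside
  → clear
Obstacle 3 [(2,18) (10,13) (10,20) (9,24) (3,23)]:
  edge (2,18)–(10,13): clear
  edge (10,13)–(10,20): clear
  edge (10,20)–(9,24): crosses AB
  edge (9,24)–(3,23): crosses AB
  edge (3,23)–(2,18): clear
  → BLOCKED

BLOCKED by obstacle 3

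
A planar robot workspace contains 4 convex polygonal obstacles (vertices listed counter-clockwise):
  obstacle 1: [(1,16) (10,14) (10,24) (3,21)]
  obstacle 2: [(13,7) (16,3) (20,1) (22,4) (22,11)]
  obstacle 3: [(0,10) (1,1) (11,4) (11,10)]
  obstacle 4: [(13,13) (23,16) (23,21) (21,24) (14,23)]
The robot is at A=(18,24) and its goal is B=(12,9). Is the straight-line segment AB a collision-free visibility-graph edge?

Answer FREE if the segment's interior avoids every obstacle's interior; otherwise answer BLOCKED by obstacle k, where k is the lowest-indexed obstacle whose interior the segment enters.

Obstacle 1 [(1,16) (10,14) (10,24) (3,21)]:
  edge (1,16)–(10,14): clear
  edge (10,14)–(10,24): clear
  edge (10,24)–(3,21): clear
  edge (3,21)–(1,16): clear
  midpoint (15,33/2) outside
  → clear
Obstacle 2 [(13,7) (16,3) (20,1) (22,4) (22,11)]:
  edge (13,7)–(16,3): clear
  edge (16,3)–(20,1): clear
  edge (20,1)–(22,4): clear
  edge (22,4)–(22,11): clear
  edge (22,11)–(13,7): clear
  midpoint (15,33/2) outside
  → clear
Obstacle 3 [(0,10) (1,1) (11,4) (11,10)]:
  edge (0,10)–(1,1): clear
  edge (1,1)–(11,4): clear
  edge (11,4)–(11,10): clear
  edge (11,10)–(0,10): clear
  midpoint (15,33/2) outside
  → clear
Obstacle 4 [(13,13) (23,16) (23,21) (21,24) (14,23)]:
  edge (13,13)–(23,16): crosses AB
  edge (23,16)–(23,21): clear
  edge (23,21)–(21,24): clear
  edge (21,24)–(14,23): crosses AB
  edge (14,23)–(13,13): clear
  → BLOCKED

BLOCKED by obstacle 4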